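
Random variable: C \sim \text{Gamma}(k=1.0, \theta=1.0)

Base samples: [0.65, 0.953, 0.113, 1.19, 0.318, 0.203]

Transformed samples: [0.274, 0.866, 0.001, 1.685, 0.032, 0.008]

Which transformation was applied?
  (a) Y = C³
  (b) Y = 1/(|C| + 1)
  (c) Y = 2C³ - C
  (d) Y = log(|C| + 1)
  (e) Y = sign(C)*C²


Checking option (a) Y = C³:
  C = 0.65 -> Y = 0.274 ✓
  C = 0.953 -> Y = 0.866 ✓
  C = 0.113 -> Y = 0.001 ✓
All samples match this transformation.

(a) C³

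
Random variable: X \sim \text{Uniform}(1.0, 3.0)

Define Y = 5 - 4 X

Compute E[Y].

For Y = -4X + 5:
E[Y] = -4 * E[X] + 5
E[X] = (1 + 3)/2 = 2
E[Y] = -4 * 2 + 5 = -3

-3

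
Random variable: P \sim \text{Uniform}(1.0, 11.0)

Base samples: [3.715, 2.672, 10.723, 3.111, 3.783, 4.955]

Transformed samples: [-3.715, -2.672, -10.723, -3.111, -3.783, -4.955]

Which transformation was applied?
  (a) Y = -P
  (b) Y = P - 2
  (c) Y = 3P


Checking option (a) Y = -P:
  P = 3.715 -> Y = -3.715 ✓
  P = 2.672 -> Y = -2.672 ✓
  P = 10.723 -> Y = -10.723 ✓
All samples match this transformation.

(a) -P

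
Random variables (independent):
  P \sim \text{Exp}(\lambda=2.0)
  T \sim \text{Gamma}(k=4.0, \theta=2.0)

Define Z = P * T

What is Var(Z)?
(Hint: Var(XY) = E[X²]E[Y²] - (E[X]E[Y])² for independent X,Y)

Var(XY) = E[X²]E[Y²] - (E[X]E[Y])²
E[P] = 0.5, Var(P) = 0.25
E[T] = 8, Var(T) = 16
E[P²] = 0.25 + 0.5² = 0.5
E[T²] = 16 + 8² = 80
Var(Z) = 0.5*80 - (0.5*8)²
= 40 - 16 = 24

24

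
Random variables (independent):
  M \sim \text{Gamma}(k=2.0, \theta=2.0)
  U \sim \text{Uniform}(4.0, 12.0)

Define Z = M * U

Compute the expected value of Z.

For independent RVs: E[XY] = E[X]*E[Y]
E[M] = 4
E[U] = 8
E[Z] = 4 * 8 = 32

32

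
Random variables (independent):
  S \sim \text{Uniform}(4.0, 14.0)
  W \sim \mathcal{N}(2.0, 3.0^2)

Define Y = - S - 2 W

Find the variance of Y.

For independent RVs: Var(aX + bY) = a²Var(X) + b²Var(Y)
Var(S) = 8.3333333
Var(W) = 9
Var(Y) = (-1)²*8.3333333 + (-2)²*9
= 1*8.3333333 + 4*9 = 44.333333

44.333333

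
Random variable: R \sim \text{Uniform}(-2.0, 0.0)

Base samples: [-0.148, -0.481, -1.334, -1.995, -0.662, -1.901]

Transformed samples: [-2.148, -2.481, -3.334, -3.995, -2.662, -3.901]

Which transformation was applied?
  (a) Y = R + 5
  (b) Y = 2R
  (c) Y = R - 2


Checking option (c) Y = R - 2:
  R = -0.148 -> Y = -2.148 ✓
  R = -0.481 -> Y = -2.481 ✓
  R = -1.334 -> Y = -3.334 ✓
All samples match this transformation.

(c) R - 2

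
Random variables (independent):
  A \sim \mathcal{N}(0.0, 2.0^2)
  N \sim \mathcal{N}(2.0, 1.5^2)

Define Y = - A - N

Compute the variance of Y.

For independent RVs: Var(aX + bY) = a²Var(X) + b²Var(Y)
Var(A) = 4
Var(N) = 2.25
Var(Y) = (-1)²*4 + (-1)²*2.25
= 1*4 + 1*2.25 = 6.25

6.25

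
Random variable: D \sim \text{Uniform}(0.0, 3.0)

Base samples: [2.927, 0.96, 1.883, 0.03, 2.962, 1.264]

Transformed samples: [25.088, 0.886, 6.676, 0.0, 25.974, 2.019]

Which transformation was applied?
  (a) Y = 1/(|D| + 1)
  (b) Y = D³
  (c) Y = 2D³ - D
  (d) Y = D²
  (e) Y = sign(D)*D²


Checking option (b) Y = D³:
  D = 2.927 -> Y = 25.088 ✓
  D = 0.96 -> Y = 0.886 ✓
  D = 1.883 -> Y = 6.676 ✓
All samples match this transformation.

(b) D³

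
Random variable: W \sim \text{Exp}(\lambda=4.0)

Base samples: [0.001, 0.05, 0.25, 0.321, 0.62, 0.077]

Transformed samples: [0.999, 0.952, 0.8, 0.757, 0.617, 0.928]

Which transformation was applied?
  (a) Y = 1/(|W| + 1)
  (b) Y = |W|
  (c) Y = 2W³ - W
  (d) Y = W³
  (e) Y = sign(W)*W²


Checking option (a) Y = 1/(|W| + 1):
  W = 0.001 -> Y = 0.999 ✓
  W = 0.05 -> Y = 0.952 ✓
  W = 0.25 -> Y = 0.8 ✓
All samples match this transformation.

(a) 1/(|W| + 1)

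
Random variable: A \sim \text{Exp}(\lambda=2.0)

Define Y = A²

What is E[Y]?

Using E[X²] = Var(X) + (E[X])²:
E[A] = 0.5
Var(A) = 1/2.0^2 = 0.25
E[A²] = 0.25 + 0.5² = 0.25 + 0.25 = 0.5

0.5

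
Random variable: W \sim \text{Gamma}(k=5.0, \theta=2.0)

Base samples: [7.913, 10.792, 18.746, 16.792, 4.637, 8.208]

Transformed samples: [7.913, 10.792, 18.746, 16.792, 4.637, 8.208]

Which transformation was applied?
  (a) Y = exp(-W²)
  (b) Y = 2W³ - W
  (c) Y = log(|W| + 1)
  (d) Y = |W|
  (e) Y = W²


Checking option (d) Y = |W|:
  W = 7.913 -> Y = 7.913 ✓
  W = 10.792 -> Y = 10.792 ✓
  W = 18.746 -> Y = 18.746 ✓
All samples match this transformation.

(d) |W|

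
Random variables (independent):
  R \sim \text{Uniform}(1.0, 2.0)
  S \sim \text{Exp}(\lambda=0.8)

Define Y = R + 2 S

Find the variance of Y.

For independent RVs: Var(aX + bY) = a²Var(X) + b²Var(Y)
Var(R) = 0.083333333
Var(S) = 1.5625
Var(Y) = 1²*0.083333333 + 2²*1.5625
= 1*0.083333333 + 4*1.5625 = 6.3333333

6.3333333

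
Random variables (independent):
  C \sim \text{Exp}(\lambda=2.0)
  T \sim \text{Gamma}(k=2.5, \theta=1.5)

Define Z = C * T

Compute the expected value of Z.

For independent RVs: E[XY] = E[X]*E[Y]
E[C] = 0.5
E[T] = 3.75
E[Z] = 0.5 * 3.75 = 1.875

1.875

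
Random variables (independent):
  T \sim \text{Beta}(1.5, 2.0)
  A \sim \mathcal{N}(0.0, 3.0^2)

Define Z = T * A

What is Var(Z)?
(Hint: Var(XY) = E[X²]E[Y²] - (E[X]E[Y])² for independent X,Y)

Var(XY) = E[X²]E[Y²] - (E[X]E[Y])²
E[T] = 0.42857143, Var(T) = 0.054421769
E[A] = 0, Var(A) = 9
E[T²] = 0.054421769 + 0.42857143² = 0.23809524
E[A²] = 9 + 0² = 9
Var(Z) = 0.23809524*9 - (0.42857143*0)²
= 2.1428571 - 0 = 2.1428571

2.1428571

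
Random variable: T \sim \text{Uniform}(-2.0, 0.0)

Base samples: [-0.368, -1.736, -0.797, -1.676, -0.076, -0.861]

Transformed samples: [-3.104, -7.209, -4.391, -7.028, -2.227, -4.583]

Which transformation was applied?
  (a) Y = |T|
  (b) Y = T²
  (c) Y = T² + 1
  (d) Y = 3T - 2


Checking option (d) Y = 3T - 2:
  T = -0.368 -> Y = -3.104 ✓
  T = -1.736 -> Y = -7.209 ✓
  T = -0.797 -> Y = -4.391 ✓
All samples match this transformation.

(d) 3T - 2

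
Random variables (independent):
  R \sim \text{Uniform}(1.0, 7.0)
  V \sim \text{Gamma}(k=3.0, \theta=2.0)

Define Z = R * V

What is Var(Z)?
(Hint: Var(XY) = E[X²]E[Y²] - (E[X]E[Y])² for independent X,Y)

Var(XY) = E[X²]E[Y²] - (E[X]E[Y])²
E[R] = 4, Var(R) = 3
E[V] = 6, Var(V) = 12
E[R²] = 3 + 4² = 19
E[V²] = 12 + 6² = 48
Var(Z) = 19*48 - (4*6)²
= 912 - 576 = 336

336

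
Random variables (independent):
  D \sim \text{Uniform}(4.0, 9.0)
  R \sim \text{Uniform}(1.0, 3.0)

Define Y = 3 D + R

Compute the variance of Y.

For independent RVs: Var(aX + bY) = a²Var(X) + b²Var(Y)
Var(D) = 2.0833333
Var(R) = 0.33333333
Var(Y) = 3²*2.0833333 + 1²*0.33333333
= 9*2.0833333 + 1*0.33333333 = 19.083333

19.083333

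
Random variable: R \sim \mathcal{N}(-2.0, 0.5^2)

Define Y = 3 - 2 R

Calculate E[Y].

For Y = -2R + 3:
E[Y] = -2 * E[R] + 3
E[R] = -2.0 = -2
E[Y] = -2 * (-2) + 3 = 7

7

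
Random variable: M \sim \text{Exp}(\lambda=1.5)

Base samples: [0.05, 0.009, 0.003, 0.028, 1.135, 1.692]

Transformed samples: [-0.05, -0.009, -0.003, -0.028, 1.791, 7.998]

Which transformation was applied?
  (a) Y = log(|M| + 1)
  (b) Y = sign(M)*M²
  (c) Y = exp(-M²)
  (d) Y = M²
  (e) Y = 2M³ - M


Checking option (e) Y = 2M³ - M:
  M = 0.05 -> Y = -0.05 ✓
  M = 0.009 -> Y = -0.009 ✓
  M = 0.003 -> Y = -0.003 ✓
All samples match this transformation.

(e) 2M³ - M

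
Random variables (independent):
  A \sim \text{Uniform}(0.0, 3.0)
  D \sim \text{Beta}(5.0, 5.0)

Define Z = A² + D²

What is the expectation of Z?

E[Z] = E[A²] + E[D²]
E[A²] = Var(A) + E[A]² = 0.75 + 2.25 = 3
E[D²] = Var(D) + E[D]² = 0.022727273 + 0.25 = 0.27272727
E[Z] = 3 + 0.27272727 = 3.2727273

3.2727273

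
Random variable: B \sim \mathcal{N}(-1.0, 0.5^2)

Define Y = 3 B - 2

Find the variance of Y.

For Y = aB + b: Var(Y) = a² * Var(B)
Var(B) = 0.5^2 = 0.25
Var(Y) = 3² * 0.25 = 9 * 0.25 = 2.25

2.25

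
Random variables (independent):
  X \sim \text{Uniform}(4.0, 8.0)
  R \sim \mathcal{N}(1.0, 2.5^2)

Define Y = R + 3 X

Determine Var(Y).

For independent RVs: Var(aX + bY) = a²Var(X) + b²Var(Y)
Var(X) = 1.3333333
Var(R) = 6.25
Var(Y) = 3²*1.3333333 + 1²*6.25
= 9*1.3333333 + 1*6.25 = 18.25

18.25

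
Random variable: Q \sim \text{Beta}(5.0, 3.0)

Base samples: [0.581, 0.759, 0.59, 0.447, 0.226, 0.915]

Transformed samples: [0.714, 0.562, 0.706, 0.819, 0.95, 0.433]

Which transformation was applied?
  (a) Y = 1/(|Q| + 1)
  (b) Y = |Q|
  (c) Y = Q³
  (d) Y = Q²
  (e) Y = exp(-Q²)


Checking option (e) Y = exp(-Q²):
  Q = 0.581 -> Y = 0.714 ✓
  Q = 0.759 -> Y = 0.562 ✓
  Q = 0.59 -> Y = 0.706 ✓
All samples match this transformation.

(e) exp(-Q²)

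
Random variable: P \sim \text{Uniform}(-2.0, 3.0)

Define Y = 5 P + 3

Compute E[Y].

For Y = 5P + 3:
E[Y] = 5 * E[P] + 3
E[P] = (-2 + 3)/2 = 0.5
E[Y] = 5 * 0.5 + 3 = 5.5

5.5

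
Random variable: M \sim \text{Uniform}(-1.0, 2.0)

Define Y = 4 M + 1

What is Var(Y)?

For Y = aM + b: Var(Y) = a² * Var(M)
Var(M) = (2 + 1)^2/12 = 0.75
Var(Y) = 4² * 0.75 = 16 * 0.75 = 12

12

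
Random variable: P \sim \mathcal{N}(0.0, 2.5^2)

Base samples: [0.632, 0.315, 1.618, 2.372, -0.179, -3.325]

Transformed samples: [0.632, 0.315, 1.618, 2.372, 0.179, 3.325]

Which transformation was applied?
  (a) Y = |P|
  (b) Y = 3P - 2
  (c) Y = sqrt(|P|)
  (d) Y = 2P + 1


Checking option (a) Y = |P|:
  P = 0.632 -> Y = 0.632 ✓
  P = 0.315 -> Y = 0.315 ✓
  P = 1.618 -> Y = 1.618 ✓
All samples match this transformation.

(a) |P|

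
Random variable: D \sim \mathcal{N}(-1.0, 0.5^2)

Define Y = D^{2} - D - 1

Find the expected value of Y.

E[Y] = 1*E[D²] - 1*E[D] - 1
E[D] = -1
E[D²] = Var(D) + (E[D])² = 0.25 + 1 = 1.25
E[Y] = 1*1.25 - 1*(-1) - 1 = 1.25

1.25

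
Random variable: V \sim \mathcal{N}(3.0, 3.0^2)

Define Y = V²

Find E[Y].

Using E[X²] = Var(X) + (E[X])²:
E[V] = 3
Var(V) = 3.0^2 = 9
E[V²] = 9 + 3² = 9 + 9 = 18

18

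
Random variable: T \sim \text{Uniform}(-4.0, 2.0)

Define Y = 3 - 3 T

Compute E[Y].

For Y = -3T + 3:
E[Y] = -3 * E[T] + 3
E[T] = (-4 + 2)/2 = -1
E[Y] = -3 * (-1) + 3 = 6

6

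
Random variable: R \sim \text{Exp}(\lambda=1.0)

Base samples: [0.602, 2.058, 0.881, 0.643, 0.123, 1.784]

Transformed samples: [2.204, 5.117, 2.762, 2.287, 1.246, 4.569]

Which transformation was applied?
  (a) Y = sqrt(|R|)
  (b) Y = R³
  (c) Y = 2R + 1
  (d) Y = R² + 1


Checking option (c) Y = 2R + 1:
  R = 0.602 -> Y = 2.204 ✓
  R = 2.058 -> Y = 5.117 ✓
  R = 0.881 -> Y = 2.762 ✓
All samples match this transformation.

(c) 2R + 1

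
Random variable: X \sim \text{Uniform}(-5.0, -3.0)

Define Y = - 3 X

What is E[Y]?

For Y = -3X:
E[Y] = -3 * E[X]
E[X] = (-5 - 3)/2 = -4
E[Y] = -3 * (-4) = 12

12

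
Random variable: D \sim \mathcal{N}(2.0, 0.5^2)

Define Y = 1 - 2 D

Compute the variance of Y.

For Y = aD + b: Var(Y) = a² * Var(D)
Var(D) = 0.5^2 = 0.25
Var(Y) = (-2)² * 0.25 = 4 * 0.25 = 1

1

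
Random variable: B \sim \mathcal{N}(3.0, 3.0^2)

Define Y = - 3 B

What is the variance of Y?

For Y = aB + b: Var(Y) = a² * Var(B)
Var(B) = 3.0^2 = 9
Var(Y) = (-3)² * 9 = 9 * 9 = 81

81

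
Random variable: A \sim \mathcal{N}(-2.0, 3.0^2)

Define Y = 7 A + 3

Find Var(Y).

For Y = aA + b: Var(Y) = a² * Var(A)
Var(A) = 3.0^2 = 9
Var(Y) = 7² * 9 = 49 * 9 = 441

441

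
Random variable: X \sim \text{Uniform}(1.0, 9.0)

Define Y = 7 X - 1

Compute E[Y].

For Y = 7X - 1:
E[Y] = 7 * E[X] - 1
E[X] = (1 + 9)/2 = 5
E[Y] = 7 * 5 - 1 = 34

34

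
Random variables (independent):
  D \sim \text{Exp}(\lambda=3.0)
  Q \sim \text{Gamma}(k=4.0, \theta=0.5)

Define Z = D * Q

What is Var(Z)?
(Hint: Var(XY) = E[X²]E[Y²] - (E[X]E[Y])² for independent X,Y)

Var(XY) = E[X²]E[Y²] - (E[X]E[Y])²
E[D] = 0.33333333, Var(D) = 0.11111111
E[Q] = 2, Var(Q) = 1
E[D²] = 0.11111111 + 0.33333333² = 0.22222222
E[Q²] = 1 + 2² = 5
Var(Z) = 0.22222222*5 - (0.33333333*2)²
= 1.1111111 - 0.44444444 = 0.66666667

0.66666667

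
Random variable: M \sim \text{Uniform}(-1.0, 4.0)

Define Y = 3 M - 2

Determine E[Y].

For Y = 3M - 2:
E[Y] = 3 * E[M] - 2
E[M] = (-1 + 4)/2 = 1.5
E[Y] = 3 * 1.5 - 2 = 2.5

2.5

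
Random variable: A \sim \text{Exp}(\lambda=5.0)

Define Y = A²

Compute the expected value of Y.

Using E[X²] = Var(X) + (E[X])²:
E[A] = 0.2
Var(A) = 1/5.0^2 = 0.04
E[A²] = 0.04 + 0.2² = 0.04 + 0.04 = 0.08

0.08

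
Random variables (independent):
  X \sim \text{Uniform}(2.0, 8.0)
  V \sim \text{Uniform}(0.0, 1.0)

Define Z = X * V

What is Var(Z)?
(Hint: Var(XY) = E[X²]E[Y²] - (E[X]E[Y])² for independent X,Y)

Var(XY) = E[X²]E[Y²] - (E[X]E[Y])²
E[X] = 5, Var(X) = 3
E[V] = 0.5, Var(V) = 0.083333333
E[X²] = 3 + 5² = 28
E[V²] = 0.083333333 + 0.5² = 0.33333333
Var(Z) = 28*0.33333333 - (5*0.5)²
= 9.3333333 - 6.25 = 3.0833333

3.0833333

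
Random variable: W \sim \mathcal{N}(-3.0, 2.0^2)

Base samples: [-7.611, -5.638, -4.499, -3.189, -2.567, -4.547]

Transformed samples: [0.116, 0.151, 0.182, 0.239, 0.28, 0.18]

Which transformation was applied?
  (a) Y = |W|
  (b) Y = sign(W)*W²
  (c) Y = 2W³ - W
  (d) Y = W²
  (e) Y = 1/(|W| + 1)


Checking option (e) Y = 1/(|W| + 1):
  W = -7.611 -> Y = 0.116 ✓
  W = -5.638 -> Y = 0.151 ✓
  W = -4.499 -> Y = 0.182 ✓
All samples match this transformation.

(e) 1/(|W| + 1)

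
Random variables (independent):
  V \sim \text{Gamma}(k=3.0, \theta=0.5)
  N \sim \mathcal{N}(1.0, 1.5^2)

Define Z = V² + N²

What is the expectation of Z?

E[Z] = E[V²] + E[N²]
E[V²] = Var(V) + E[V]² = 0.75 + 2.25 = 3
E[N²] = Var(N) + E[N]² = 2.25 + 1 = 3.25
E[Z] = 3 + 3.25 = 6.25

6.25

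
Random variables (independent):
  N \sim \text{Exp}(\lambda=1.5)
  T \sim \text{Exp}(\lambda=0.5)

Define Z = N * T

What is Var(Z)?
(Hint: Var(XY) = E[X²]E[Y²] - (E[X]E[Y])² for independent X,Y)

Var(XY) = E[X²]E[Y²] - (E[X]E[Y])²
E[N] = 0.66666667, Var(N) = 0.44444444
E[T] = 2, Var(T) = 4
E[N²] = 0.44444444 + 0.66666667² = 0.88888889
E[T²] = 4 + 2² = 8
Var(Z) = 0.88888889*8 - (0.66666667*2)²
= 7.1111111 - 1.7777778 = 5.3333333

5.3333333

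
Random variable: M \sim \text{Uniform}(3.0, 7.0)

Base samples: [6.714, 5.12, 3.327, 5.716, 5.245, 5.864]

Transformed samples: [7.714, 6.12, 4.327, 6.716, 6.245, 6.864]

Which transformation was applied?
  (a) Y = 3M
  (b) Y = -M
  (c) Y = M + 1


Checking option (c) Y = M + 1:
  M = 6.714 -> Y = 7.714 ✓
  M = 5.12 -> Y = 6.12 ✓
  M = 3.327 -> Y = 4.327 ✓
All samples match this transformation.

(c) M + 1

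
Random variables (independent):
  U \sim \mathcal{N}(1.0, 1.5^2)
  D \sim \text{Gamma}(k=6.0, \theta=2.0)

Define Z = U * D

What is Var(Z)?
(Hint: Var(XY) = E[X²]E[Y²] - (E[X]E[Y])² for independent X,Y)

Var(XY) = E[X²]E[Y²] - (E[X]E[Y])²
E[U] = 1, Var(U) = 2.25
E[D] = 12, Var(D) = 24
E[U²] = 2.25 + 1² = 3.25
E[D²] = 24 + 12² = 168
Var(Z) = 3.25*168 - (1*12)²
= 546 - 144 = 402

402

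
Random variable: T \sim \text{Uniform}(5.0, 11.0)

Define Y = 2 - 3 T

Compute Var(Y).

For Y = aT + b: Var(Y) = a² * Var(T)
Var(T) = (11 - 5)^2/12 = 3
Var(Y) = (-3)² * 3 = 9 * 3 = 27

27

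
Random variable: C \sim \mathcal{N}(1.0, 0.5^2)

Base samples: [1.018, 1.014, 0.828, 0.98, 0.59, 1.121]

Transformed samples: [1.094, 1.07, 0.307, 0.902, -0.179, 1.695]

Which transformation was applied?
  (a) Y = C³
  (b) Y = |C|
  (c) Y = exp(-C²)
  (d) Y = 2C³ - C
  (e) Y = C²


Checking option (d) Y = 2C³ - C:
  C = 1.018 -> Y = 1.094 ✓
  C = 1.014 -> Y = 1.07 ✓
  C = 0.828 -> Y = 0.307 ✓
All samples match this transformation.

(d) 2C³ - C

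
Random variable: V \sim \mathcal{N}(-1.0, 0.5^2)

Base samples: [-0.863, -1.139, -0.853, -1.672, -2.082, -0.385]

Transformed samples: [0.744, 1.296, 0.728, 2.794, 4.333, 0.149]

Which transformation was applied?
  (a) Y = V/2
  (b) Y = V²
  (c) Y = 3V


Checking option (b) Y = V²:
  V = -0.863 -> Y = 0.744 ✓
  V = -1.139 -> Y = 1.296 ✓
  V = -0.853 -> Y = 0.728 ✓
All samples match this transformation.

(b) V²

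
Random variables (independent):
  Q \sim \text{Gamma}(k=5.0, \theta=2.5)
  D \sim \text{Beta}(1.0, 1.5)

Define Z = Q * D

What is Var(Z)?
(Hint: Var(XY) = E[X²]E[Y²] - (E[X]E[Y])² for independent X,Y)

Var(XY) = E[X²]E[Y²] - (E[X]E[Y])²
E[Q] = 12.5, Var(Q) = 31.25
E[D] = 0.4, Var(D) = 0.068571429
E[Q²] = 31.25 + 12.5² = 187.5
E[D²] = 0.068571429 + 0.4² = 0.22857143
Var(Z) = 187.5*0.22857143 - (12.5*0.4)²
= 42.857143 - 25 = 17.857143

17.857143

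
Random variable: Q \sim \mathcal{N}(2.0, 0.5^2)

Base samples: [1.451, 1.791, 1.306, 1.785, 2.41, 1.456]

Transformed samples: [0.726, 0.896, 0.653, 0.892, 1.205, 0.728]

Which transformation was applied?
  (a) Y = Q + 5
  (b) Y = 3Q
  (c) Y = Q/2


Checking option (c) Y = Q/2:
  Q = 1.451 -> Y = 0.726 ✓
  Q = 1.791 -> Y = 0.896 ✓
  Q = 1.306 -> Y = 0.653 ✓
All samples match this transformation.

(c) Q/2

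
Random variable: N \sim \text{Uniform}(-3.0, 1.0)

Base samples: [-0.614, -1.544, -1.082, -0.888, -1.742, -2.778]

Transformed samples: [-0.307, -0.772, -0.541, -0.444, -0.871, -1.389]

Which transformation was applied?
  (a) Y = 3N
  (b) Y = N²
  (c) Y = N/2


Checking option (c) Y = N/2:
  N = -0.614 -> Y = -0.307 ✓
  N = -1.544 -> Y = -0.772 ✓
  N = -1.082 -> Y = -0.541 ✓
All samples match this transformation.

(c) N/2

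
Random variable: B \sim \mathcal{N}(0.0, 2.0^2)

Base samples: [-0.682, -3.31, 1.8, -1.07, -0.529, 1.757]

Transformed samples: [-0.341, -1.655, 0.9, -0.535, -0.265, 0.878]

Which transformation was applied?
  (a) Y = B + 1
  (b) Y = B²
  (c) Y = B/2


Checking option (c) Y = B/2:
  B = -0.682 -> Y = -0.341 ✓
  B = -3.31 -> Y = -1.655 ✓
  B = 1.8 -> Y = 0.9 ✓
All samples match this transformation.

(c) B/2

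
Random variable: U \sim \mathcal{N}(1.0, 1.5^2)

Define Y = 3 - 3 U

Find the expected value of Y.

For Y = -3U + 3:
E[Y] = -3 * E[U] + 3
E[U] = 1.0 = 1
E[Y] = -3 * 1 + 3 = 0

0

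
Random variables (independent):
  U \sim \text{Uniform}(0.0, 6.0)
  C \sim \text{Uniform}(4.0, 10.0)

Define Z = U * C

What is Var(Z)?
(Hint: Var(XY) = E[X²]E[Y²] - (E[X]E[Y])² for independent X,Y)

Var(XY) = E[X²]E[Y²] - (E[X]E[Y])²
E[U] = 3, Var(U) = 3
E[C] = 7, Var(C) = 3
E[U²] = 3 + 3² = 12
E[C²] = 3 + 7² = 52
Var(Z) = 12*52 - (3*7)²
= 624 - 441 = 183

183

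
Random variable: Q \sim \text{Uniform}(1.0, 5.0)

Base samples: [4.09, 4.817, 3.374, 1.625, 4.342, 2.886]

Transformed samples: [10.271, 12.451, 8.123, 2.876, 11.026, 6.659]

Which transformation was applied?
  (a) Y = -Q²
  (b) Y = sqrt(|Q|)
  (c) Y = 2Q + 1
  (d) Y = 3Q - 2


Checking option (d) Y = 3Q - 2:
  Q = 4.09 -> Y = 10.271 ✓
  Q = 4.817 -> Y = 12.451 ✓
  Q = 3.374 -> Y = 8.123 ✓
All samples match this transformation.

(d) 3Q - 2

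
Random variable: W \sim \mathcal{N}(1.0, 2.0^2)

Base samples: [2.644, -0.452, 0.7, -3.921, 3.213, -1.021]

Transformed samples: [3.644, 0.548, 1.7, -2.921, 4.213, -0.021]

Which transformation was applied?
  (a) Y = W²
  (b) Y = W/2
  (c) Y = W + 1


Checking option (c) Y = W + 1:
  W = 2.644 -> Y = 3.644 ✓
  W = -0.452 -> Y = 0.548 ✓
  W = 0.7 -> Y = 1.7 ✓
All samples match this transformation.

(c) W + 1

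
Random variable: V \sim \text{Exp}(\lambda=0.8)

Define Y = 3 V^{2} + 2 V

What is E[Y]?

E[Y] = 3*E[V²] + 2*E[V]
E[V] = 1.25
E[V²] = Var(V) + (E[V])² = 1.5625 + 1.5625 = 3.125
E[Y] = 3*3.125 + 2*1.25 = 11.875

11.875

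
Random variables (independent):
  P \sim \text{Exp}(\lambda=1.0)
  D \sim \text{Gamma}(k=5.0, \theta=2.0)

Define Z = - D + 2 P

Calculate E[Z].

E[Z] = 2*E[P] - 1*E[D]
E[P] = 1
E[D] = 10
E[Z] = 2*1 - 1*10 = -8

-8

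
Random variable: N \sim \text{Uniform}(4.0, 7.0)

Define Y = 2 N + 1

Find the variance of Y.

For Y = aN + b: Var(Y) = a² * Var(N)
Var(N) = (7 - 4)^2/12 = 0.75
Var(Y) = 2² * 0.75 = 4 * 0.75 = 3

3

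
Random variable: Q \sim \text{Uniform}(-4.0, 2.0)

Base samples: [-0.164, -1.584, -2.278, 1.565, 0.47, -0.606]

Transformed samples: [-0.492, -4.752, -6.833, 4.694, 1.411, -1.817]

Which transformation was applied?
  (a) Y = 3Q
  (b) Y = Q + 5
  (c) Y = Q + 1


Checking option (a) Y = 3Q:
  Q = -0.164 -> Y = -0.492 ✓
  Q = -1.584 -> Y = -4.752 ✓
  Q = -2.278 -> Y = -6.833 ✓
All samples match this transformation.

(a) 3Q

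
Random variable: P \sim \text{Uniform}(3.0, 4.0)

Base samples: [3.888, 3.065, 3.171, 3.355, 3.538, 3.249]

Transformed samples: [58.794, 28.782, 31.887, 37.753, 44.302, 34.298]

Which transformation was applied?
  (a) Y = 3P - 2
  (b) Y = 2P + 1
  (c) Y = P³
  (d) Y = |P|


Checking option (c) Y = P³:
  P = 3.888 -> Y = 58.794 ✓
  P = 3.065 -> Y = 28.782 ✓
  P = 3.171 -> Y = 31.887 ✓
All samples match this transformation.

(c) P³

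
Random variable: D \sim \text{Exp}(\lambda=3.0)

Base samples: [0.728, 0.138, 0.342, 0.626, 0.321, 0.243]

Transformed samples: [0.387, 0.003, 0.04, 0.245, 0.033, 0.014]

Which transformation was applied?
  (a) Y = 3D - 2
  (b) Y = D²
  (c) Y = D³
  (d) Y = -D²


Checking option (c) Y = D³:
  D = 0.728 -> Y = 0.387 ✓
  D = 0.138 -> Y = 0.003 ✓
  D = 0.342 -> Y = 0.04 ✓
All samples match this transformation.

(c) D³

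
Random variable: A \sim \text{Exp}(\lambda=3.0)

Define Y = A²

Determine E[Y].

Using E[X²] = Var(X) + (E[X])²:
E[A] = 0.33333333
Var(A) = 1/3.0^2 = 0.11111111
E[A²] = 0.11111111 + 0.33333333² = 0.11111111 + 0.11111111 = 0.22222222

0.22222222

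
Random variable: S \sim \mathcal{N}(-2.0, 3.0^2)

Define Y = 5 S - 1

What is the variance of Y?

For Y = aS + b: Var(Y) = a² * Var(S)
Var(S) = 3.0^2 = 9
Var(Y) = 5² * 9 = 25 * 9 = 225

225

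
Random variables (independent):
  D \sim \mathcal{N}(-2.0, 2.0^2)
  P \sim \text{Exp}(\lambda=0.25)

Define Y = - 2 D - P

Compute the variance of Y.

For independent RVs: Var(aX + bY) = a²Var(X) + b²Var(Y)
Var(D) = 4
Var(P) = 16
Var(Y) = (-2)²*4 + (-1)²*16
= 4*4 + 1*16 = 32

32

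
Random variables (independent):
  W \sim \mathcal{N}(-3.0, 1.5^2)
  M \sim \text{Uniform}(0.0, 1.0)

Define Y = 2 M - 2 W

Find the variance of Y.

For independent RVs: Var(aX + bY) = a²Var(X) + b²Var(Y)
Var(W) = 2.25
Var(M) = 0.083333333
Var(Y) = (-2)²*2.25 + 2²*0.083333333
= 4*2.25 + 4*0.083333333 = 9.3333333

9.3333333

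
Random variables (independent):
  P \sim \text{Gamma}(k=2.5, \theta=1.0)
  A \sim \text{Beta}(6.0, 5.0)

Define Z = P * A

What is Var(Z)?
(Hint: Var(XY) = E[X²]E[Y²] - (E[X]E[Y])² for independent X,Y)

Var(XY) = E[X²]E[Y²] - (E[X]E[Y])²
E[P] = 2.5, Var(P) = 2.5
E[A] = 0.54545455, Var(A) = 0.020661157
E[P²] = 2.5 + 2.5² = 8.75
E[A²] = 0.020661157 + 0.54545455² = 0.31818182
Var(Z) = 8.75*0.31818182 - (2.5*0.54545455)²
= 2.7840909 - 1.8595041 = 0.92458678

0.92458678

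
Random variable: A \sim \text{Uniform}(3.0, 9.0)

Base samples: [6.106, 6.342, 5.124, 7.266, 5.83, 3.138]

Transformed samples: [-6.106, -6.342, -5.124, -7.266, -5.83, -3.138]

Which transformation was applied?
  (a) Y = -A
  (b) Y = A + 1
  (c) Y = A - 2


Checking option (a) Y = -A:
  A = 6.106 -> Y = -6.106 ✓
  A = 6.342 -> Y = -6.342 ✓
  A = 5.124 -> Y = -5.124 ✓
All samples match this transformation.

(a) -A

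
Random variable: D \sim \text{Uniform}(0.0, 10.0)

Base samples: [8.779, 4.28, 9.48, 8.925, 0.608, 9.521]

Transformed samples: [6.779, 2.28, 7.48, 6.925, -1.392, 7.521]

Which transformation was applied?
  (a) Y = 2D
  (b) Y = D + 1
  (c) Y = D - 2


Checking option (c) Y = D - 2:
  D = 8.779 -> Y = 6.779 ✓
  D = 4.28 -> Y = 2.28 ✓
  D = 9.48 -> Y = 7.48 ✓
All samples match this transformation.

(c) D - 2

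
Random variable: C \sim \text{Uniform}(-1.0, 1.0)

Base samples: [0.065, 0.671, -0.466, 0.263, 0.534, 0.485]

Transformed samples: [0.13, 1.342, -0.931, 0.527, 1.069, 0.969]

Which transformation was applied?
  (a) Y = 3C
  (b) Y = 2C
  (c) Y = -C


Checking option (b) Y = 2C:
  C = 0.065 -> Y = 0.13 ✓
  C = 0.671 -> Y = 1.342 ✓
  C = -0.466 -> Y = -0.931 ✓
All samples match this transformation.

(b) 2C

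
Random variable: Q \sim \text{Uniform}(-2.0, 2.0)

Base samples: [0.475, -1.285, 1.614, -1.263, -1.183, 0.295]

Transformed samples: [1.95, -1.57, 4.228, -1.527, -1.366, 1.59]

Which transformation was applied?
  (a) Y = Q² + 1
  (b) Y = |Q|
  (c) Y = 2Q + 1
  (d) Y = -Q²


Checking option (c) Y = 2Q + 1:
  Q = 0.475 -> Y = 1.95 ✓
  Q = -1.285 -> Y = -1.57 ✓
  Q = 1.614 -> Y = 4.228 ✓
All samples match this transformation.

(c) 2Q + 1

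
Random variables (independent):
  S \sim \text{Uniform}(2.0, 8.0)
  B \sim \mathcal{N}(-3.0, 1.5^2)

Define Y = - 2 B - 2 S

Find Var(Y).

For independent RVs: Var(aX + bY) = a²Var(X) + b²Var(Y)
Var(S) = 3
Var(B) = 2.25
Var(Y) = (-2)²*3 + (-2)²*2.25
= 4*3 + 4*2.25 = 21

21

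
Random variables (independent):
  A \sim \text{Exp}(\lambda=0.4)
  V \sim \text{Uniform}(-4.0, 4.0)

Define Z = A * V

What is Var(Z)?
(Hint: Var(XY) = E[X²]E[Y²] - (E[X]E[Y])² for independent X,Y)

Var(XY) = E[X²]E[Y²] - (E[X]E[Y])²
E[A] = 2.5, Var(A) = 6.25
E[V] = 0, Var(V) = 5.3333333
E[A²] = 6.25 + 2.5² = 12.5
E[V²] = 5.3333333 + 0² = 5.3333333
Var(Z) = 12.5*5.3333333 - (2.5*0)²
= 66.666667 - 0 = 66.666667

66.666667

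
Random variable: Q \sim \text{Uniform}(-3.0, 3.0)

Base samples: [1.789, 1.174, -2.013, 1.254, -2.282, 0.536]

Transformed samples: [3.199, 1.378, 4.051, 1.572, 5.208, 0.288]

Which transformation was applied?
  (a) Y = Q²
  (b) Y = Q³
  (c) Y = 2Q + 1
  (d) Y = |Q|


Checking option (a) Y = Q²:
  Q = 1.789 -> Y = 3.199 ✓
  Q = 1.174 -> Y = 1.378 ✓
  Q = -2.013 -> Y = 4.051 ✓
All samples match this transformation.

(a) Q²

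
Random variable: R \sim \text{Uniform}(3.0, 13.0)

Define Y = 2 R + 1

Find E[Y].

For Y = 2R + 1:
E[Y] = 2 * E[R] + 1
E[R] = (3 + 13)/2 = 8
E[Y] = 2 * 8 + 1 = 17

17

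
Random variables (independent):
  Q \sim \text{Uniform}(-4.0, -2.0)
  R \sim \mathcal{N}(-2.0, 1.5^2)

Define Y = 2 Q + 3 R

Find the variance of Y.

For independent RVs: Var(aX + bY) = a²Var(X) + b²Var(Y)
Var(Q) = 0.33333333
Var(R) = 2.25
Var(Y) = 2²*0.33333333 + 3²*2.25
= 4*0.33333333 + 9*2.25 = 21.583333

21.583333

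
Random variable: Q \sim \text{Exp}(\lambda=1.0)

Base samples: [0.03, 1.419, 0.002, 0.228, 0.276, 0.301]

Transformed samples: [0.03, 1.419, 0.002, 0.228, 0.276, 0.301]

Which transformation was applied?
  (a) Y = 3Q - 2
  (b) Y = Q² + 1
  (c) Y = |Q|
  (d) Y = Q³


Checking option (c) Y = |Q|:
  Q = 0.03 -> Y = 0.03 ✓
  Q = 1.419 -> Y = 1.419 ✓
  Q = 0.002 -> Y = 0.002 ✓
All samples match this transformation.

(c) |Q|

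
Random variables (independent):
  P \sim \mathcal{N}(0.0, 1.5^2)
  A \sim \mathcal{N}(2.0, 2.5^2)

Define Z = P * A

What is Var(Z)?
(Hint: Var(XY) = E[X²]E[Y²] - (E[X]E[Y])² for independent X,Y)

Var(XY) = E[X²]E[Y²] - (E[X]E[Y])²
E[P] = 0, Var(P) = 2.25
E[A] = 2, Var(A) = 6.25
E[P²] = 2.25 + 0² = 2.25
E[A²] = 6.25 + 2² = 10.25
Var(Z) = 2.25*10.25 - (0*2)²
= 23.0625 - 0 = 23.0625

23.0625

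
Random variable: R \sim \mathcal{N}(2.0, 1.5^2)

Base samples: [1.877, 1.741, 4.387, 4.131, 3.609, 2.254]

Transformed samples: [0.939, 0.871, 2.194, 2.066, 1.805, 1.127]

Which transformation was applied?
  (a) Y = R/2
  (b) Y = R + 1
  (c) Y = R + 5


Checking option (a) Y = R/2:
  R = 1.877 -> Y = 0.939 ✓
  R = 1.741 -> Y = 0.871 ✓
  R = 4.387 -> Y = 2.194 ✓
All samples match this transformation.

(a) R/2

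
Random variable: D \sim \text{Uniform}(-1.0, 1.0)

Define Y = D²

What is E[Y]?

Using E[X²] = Var(X) + (E[X])²:
E[D] = 0
Var(D) = (1 + 1)^2/12 = 0.33333333
E[D²] = 0.33333333 + 0² = 0.33333333 + 0 = 0.33333333

0.33333333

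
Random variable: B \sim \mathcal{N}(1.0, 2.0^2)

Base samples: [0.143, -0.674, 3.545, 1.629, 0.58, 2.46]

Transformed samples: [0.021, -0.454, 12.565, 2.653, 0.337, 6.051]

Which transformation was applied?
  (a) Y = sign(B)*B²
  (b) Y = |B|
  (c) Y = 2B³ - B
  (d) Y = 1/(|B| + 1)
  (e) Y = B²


Checking option (a) Y = sign(B)*B²:
  B = 0.143 -> Y = 0.021 ✓
  B = -0.674 -> Y = -0.454 ✓
  B = 3.545 -> Y = 12.565 ✓
All samples match this transformation.

(a) sign(B)*B²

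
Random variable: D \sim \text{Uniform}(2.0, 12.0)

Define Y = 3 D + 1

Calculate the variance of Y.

For Y = aD + b: Var(Y) = a² * Var(D)
Var(D) = (12 - 2)^2/12 = 8.3333333
Var(Y) = 3² * 8.3333333 = 9 * 8.3333333 = 75

75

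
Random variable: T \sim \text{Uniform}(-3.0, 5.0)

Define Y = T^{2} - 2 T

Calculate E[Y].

E[Y] = 1*E[T²] - 2*E[T]
E[T] = 1
E[T²] = Var(T) + (E[T])² = 5.3333333 + 1 = 6.3333333
E[Y] = 1*6.3333333 - 2*1 = 4.3333333

4.3333333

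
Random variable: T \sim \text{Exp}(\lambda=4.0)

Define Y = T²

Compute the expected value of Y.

Using E[X²] = Var(X) + (E[X])²:
E[T] = 0.25
Var(T) = 1/4.0^2 = 0.0625
E[T²] = 0.0625 + 0.25² = 0.0625 + 0.0625 = 0.125

0.125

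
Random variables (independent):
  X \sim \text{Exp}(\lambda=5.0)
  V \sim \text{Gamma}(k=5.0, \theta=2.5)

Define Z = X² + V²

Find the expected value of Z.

E[Z] = E[X²] + E[V²]
E[X²] = Var(X) + E[X]² = 0.04 + 0.04 = 0.08
E[V²] = Var(V) + E[V]² = 31.25 + 156.25 = 187.5
E[Z] = 0.08 + 187.5 = 187.58

187.58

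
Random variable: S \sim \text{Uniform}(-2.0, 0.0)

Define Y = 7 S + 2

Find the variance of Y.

For Y = aS + b: Var(Y) = a² * Var(S)
Var(S) = (0 + 2)^2/12 = 0.33333333
Var(Y) = 7² * 0.33333333 = 49 * 0.33333333 = 16.333333

16.333333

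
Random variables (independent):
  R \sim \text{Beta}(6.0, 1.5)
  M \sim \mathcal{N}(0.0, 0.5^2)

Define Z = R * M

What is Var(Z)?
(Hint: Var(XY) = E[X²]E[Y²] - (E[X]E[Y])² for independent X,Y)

Var(XY) = E[X²]E[Y²] - (E[X]E[Y])²
E[R] = 0.8, Var(R) = 0.018823529
E[M] = 0, Var(M) = 0.25
E[R²] = 0.018823529 + 0.8² = 0.65882353
E[M²] = 0.25 + 0² = 0.25
Var(Z) = 0.65882353*0.25 - (0.8*0)²
= 0.16470588 - 0 = 0.16470588

0.16470588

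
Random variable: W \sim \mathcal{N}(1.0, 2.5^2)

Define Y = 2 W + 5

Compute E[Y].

For Y = 2W + 5:
E[Y] = 2 * E[W] + 5
E[W] = 1.0 = 1
E[Y] = 2 * 1 + 5 = 7

7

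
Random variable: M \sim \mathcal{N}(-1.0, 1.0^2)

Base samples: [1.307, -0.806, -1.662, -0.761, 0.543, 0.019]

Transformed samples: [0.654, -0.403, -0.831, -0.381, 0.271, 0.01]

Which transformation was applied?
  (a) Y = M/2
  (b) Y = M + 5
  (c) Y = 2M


Checking option (a) Y = M/2:
  M = 1.307 -> Y = 0.654 ✓
  M = -0.806 -> Y = -0.403 ✓
  M = -1.662 -> Y = -0.831 ✓
All samples match this transformation.

(a) M/2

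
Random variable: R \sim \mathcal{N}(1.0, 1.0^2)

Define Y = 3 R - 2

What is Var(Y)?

For Y = aR + b: Var(Y) = a² * Var(R)
Var(R) = 1.0^2 = 1
Var(Y) = 3² * 1 = 9 * 1 = 9

9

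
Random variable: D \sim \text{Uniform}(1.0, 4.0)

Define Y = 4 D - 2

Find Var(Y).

For Y = aD + b: Var(Y) = a² * Var(D)
Var(D) = (4 - 1)^2/12 = 0.75
Var(Y) = 4² * 0.75 = 16 * 0.75 = 12

12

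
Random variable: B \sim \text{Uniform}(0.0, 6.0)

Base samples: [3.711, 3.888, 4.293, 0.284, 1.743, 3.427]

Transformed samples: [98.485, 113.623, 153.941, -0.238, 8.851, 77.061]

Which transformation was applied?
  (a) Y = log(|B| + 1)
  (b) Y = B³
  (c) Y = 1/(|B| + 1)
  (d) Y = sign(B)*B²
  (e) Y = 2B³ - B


Checking option (e) Y = 2B³ - B:
  B = 3.711 -> Y = 98.485 ✓
  B = 3.888 -> Y = 113.623 ✓
  B = 4.293 -> Y = 153.941 ✓
All samples match this transformation.

(e) 2B³ - B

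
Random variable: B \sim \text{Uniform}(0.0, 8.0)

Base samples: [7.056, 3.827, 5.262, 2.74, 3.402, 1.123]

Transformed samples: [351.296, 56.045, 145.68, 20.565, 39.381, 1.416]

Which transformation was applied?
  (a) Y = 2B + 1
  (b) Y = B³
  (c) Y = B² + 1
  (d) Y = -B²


Checking option (b) Y = B³:
  B = 7.056 -> Y = 351.296 ✓
  B = 3.827 -> Y = 56.045 ✓
  B = 5.262 -> Y = 145.68 ✓
All samples match this transformation.

(b) B³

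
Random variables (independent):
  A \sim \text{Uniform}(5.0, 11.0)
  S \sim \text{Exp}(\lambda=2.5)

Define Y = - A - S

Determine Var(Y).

For independent RVs: Var(aX + bY) = a²Var(X) + b²Var(Y)
Var(A) = 3
Var(S) = 0.16
Var(Y) = (-1)²*3 + (-1)²*0.16
= 1*3 + 1*0.16 = 3.16

3.16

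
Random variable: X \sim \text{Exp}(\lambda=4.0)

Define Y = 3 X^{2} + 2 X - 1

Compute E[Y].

E[Y] = 3*E[X²] + 2*E[X] - 1
E[X] = 0.25
E[X²] = Var(X) + (E[X])² = 0.0625 + 0.0625 = 0.125
E[Y] = 3*0.125 + 2*0.25 - 1 = -0.125

-0.125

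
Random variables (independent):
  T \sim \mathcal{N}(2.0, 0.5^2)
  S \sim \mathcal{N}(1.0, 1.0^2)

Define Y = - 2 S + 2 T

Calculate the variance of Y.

For independent RVs: Var(aX + bY) = a²Var(X) + b²Var(Y)
Var(T) = 0.25
Var(S) = 1
Var(Y) = 2²*0.25 + (-2)²*1
= 4*0.25 + 4*1 = 5

5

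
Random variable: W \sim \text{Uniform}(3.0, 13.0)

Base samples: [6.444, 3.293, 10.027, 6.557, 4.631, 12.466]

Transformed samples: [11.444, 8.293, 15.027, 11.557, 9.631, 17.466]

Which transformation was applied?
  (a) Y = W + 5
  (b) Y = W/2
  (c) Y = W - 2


Checking option (a) Y = W + 5:
  W = 6.444 -> Y = 11.444 ✓
  W = 3.293 -> Y = 8.293 ✓
  W = 10.027 -> Y = 15.027 ✓
All samples match this transformation.

(a) W + 5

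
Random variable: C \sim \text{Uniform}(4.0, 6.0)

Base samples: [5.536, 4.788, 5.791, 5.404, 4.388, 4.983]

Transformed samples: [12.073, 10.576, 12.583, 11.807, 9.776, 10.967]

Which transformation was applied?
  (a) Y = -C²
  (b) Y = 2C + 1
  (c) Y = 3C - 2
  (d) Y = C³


Checking option (b) Y = 2C + 1:
  C = 5.536 -> Y = 12.073 ✓
  C = 4.788 -> Y = 10.576 ✓
  C = 5.791 -> Y = 12.583 ✓
All samples match this transformation.

(b) 2C + 1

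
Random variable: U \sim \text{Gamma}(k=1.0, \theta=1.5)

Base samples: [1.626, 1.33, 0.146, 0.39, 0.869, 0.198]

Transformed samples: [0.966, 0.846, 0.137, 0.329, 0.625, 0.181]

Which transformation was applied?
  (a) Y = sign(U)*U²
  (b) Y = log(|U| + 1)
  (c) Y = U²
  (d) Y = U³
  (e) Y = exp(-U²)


Checking option (b) Y = log(|U| + 1):
  U = 1.626 -> Y = 0.966 ✓
  U = 1.33 -> Y = 0.846 ✓
  U = 0.146 -> Y = 0.137 ✓
All samples match this transformation.

(b) log(|U| + 1)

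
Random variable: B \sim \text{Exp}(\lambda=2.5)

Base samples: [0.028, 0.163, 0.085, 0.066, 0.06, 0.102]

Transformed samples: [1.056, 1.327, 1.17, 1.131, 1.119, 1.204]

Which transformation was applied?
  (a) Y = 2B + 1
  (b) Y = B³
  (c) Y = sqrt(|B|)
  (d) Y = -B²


Checking option (a) Y = 2B + 1:
  B = 0.028 -> Y = 1.056 ✓
  B = 0.163 -> Y = 1.327 ✓
  B = 0.085 -> Y = 1.17 ✓
All samples match this transformation.

(a) 2B + 1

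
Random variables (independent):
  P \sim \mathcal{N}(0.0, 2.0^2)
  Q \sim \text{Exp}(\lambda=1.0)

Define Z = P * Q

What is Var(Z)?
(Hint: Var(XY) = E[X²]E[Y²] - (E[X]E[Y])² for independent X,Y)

Var(XY) = E[X²]E[Y²] - (E[X]E[Y])²
E[P] = 0, Var(P) = 4
E[Q] = 1, Var(Q) = 1
E[P²] = 4 + 0² = 4
E[Q²] = 1 + 1² = 2
Var(Z) = 4*2 - (0*1)²
= 8 - 0 = 8

8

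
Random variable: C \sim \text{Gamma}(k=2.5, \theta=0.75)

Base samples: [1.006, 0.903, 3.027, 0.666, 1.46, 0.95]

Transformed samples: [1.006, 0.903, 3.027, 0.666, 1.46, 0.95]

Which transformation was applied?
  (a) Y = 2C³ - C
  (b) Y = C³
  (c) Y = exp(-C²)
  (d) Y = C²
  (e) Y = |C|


Checking option (e) Y = |C|:
  C = 1.006 -> Y = 1.006 ✓
  C = 0.903 -> Y = 0.903 ✓
  C = 3.027 -> Y = 3.027 ✓
All samples match this transformation.

(e) |C|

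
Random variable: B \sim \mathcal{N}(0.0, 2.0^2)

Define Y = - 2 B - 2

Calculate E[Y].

For Y = -2B - 2:
E[Y] = -2 * E[B] - 2
E[B] = 0.0 = 0
E[Y] = -2 * 0 - 2 = -2

-2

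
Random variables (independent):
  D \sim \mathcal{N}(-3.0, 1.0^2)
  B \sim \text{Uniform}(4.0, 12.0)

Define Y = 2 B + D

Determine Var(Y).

For independent RVs: Var(aX + bY) = a²Var(X) + b²Var(Y)
Var(D) = 1
Var(B) = 5.3333333
Var(Y) = 1²*1 + 2²*5.3333333
= 1*1 + 4*5.3333333 = 22.333333

22.333333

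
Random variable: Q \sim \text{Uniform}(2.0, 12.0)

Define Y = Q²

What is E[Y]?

Using E[X²] = Var(X) + (E[X])²:
E[Q] = 7
Var(Q) = (12 - 2)^2/12 = 8.3333333
E[Q²] = 8.3333333 + 7² = 8.3333333 + 49 = 57.333333

57.333333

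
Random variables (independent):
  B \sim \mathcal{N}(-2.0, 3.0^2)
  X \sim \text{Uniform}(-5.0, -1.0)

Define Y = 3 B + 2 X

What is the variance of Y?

For independent RVs: Var(aX + bY) = a²Var(X) + b²Var(Y)
Var(B) = 9
Var(X) = 1.3333333
Var(Y) = 3²*9 + 2²*1.3333333
= 9*9 + 4*1.3333333 = 86.333333

86.333333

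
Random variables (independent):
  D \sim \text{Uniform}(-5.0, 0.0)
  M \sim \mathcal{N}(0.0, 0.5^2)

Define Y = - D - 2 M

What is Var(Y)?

For independent RVs: Var(aX + bY) = a²Var(X) + b²Var(Y)
Var(D) = 2.0833333
Var(M) = 0.25
Var(Y) = (-1)²*2.0833333 + (-2)²*0.25
= 1*2.0833333 + 4*0.25 = 3.0833333

3.0833333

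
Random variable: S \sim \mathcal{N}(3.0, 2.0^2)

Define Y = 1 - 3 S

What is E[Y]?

For Y = -3S + 1:
E[Y] = -3 * E[S] + 1
E[S] = 3.0 = 3
E[Y] = -3 * 3 + 1 = -8

-8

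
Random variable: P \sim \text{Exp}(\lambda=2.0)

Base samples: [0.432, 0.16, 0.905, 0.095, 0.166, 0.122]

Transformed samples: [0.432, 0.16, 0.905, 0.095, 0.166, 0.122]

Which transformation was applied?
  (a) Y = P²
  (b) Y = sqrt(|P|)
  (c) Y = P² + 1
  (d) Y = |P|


Checking option (d) Y = |P|:
  P = 0.432 -> Y = 0.432 ✓
  P = 0.16 -> Y = 0.16 ✓
  P = 0.905 -> Y = 0.905 ✓
All samples match this transformation.

(d) |P|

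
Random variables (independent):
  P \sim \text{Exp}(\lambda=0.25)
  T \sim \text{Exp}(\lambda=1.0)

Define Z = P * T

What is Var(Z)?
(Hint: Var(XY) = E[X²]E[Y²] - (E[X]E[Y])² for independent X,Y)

Var(XY) = E[X²]E[Y²] - (E[X]E[Y])²
E[P] = 4, Var(P) = 16
E[T] = 1, Var(T) = 1
E[P²] = 16 + 4² = 32
E[T²] = 1 + 1² = 2
Var(Z) = 32*2 - (4*1)²
= 64 - 16 = 48

48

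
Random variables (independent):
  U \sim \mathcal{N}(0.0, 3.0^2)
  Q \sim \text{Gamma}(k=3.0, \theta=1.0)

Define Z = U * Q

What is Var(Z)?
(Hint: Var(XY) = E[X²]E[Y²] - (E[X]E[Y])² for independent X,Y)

Var(XY) = E[X²]E[Y²] - (E[X]E[Y])²
E[U] = 0, Var(U) = 9
E[Q] = 3, Var(Q) = 3
E[U²] = 9 + 0² = 9
E[Q²] = 3 + 3² = 12
Var(Z) = 9*12 - (0*3)²
= 108 - 0 = 108

108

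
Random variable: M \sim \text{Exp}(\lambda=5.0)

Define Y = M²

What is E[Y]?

E[M²] = Var(M) + (E[M])² = 0.04 + 0.04 = 0.08

0.08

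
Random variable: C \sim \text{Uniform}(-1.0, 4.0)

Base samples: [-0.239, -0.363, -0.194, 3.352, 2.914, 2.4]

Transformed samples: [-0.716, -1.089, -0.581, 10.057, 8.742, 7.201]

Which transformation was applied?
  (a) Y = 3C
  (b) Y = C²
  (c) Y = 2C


Checking option (a) Y = 3C:
  C = -0.239 -> Y = -0.716 ✓
  C = -0.363 -> Y = -1.089 ✓
  C = -0.194 -> Y = -0.581 ✓
All samples match this transformation.

(a) 3C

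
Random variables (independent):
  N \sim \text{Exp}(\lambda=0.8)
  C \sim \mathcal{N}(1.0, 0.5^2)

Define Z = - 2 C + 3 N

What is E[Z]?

E[Z] = 3*E[N] - 2*E[C]
E[N] = 1.25
E[C] = 1
E[Z] = 3*1.25 - 2*1 = 1.75

1.75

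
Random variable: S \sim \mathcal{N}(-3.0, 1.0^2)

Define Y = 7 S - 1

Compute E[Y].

For Y = 7S - 1:
E[Y] = 7 * E[S] - 1
E[S] = -3.0 = -3
E[Y] = 7 * (-3) - 1 = -22

-22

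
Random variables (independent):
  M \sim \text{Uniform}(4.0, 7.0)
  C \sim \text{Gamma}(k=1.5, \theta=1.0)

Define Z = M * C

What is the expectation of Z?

For independent RVs: E[XY] = E[X]*E[Y]
E[M] = 5.5
E[C] = 1.5
E[Z] = 5.5 * 1.5 = 8.25

8.25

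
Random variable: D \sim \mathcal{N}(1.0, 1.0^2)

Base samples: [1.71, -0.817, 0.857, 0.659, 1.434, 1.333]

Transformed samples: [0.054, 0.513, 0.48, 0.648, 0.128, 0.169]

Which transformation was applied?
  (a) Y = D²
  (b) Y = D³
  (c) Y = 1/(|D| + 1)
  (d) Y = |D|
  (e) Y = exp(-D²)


Checking option (e) Y = exp(-D²):
  D = 1.71 -> Y = 0.054 ✓
  D = -0.817 -> Y = 0.513 ✓
  D = 0.857 -> Y = 0.48 ✓
All samples match this transformation.

(e) exp(-D²)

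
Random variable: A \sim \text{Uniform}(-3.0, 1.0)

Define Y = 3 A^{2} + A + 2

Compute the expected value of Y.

E[Y] = 3*E[A²] + 1*E[A] + 2
E[A] = -1
E[A²] = Var(A) + (E[A])² = 1.3333333 + 1 = 2.3333333
E[Y] = 3*2.3333333 + 1*(-1) + 2 = 8

8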